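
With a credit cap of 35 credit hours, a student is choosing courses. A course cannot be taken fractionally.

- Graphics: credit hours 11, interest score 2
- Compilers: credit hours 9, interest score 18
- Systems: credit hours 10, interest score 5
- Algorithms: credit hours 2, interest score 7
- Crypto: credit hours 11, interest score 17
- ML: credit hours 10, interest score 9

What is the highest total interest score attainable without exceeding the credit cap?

51

Treat it as a binary knapsack problem.
Take Compilers, Algorithms, Crypto, and ML: credit hours 9 + 2 + 11 + 10 = 32 ≤ 35, interest score 18 + 7 + 17 + 9 = 51.
No other feasible combination does better.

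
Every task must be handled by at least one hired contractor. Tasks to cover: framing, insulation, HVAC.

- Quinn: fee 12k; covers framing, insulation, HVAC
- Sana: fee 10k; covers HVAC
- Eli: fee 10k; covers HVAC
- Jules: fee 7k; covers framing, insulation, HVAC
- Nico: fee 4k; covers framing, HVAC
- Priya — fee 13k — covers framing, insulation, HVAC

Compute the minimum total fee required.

The greedy cost-per-new-task heuristic would pick Nico and Jules for 11, but a cheaper cover exists.
Jules alone covers framing, insulation, HVAC — every task.
Total fee: 7.
No cover costs less than 7.

7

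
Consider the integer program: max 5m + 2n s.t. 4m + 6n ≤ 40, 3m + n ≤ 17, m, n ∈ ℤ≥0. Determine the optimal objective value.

29

Relaxing integrality, the LP optimum is 29.57 at (m,n) = (4.43, 3.71), which is not an integer point.
(m,n)=(5,2): 4·5+6·2=32≤40, 3·5+1·2=17≤17, objective 29.
(m,n)=(4,4): 4·4+6·4=40≤40, 3·4+1·4=16≤17, objective 28.
(m,n)=(5,1): 4·5+6·1=26≤40, 3·5+1·1=16≤17, objective 27.
No feasible integer point exceeds 29.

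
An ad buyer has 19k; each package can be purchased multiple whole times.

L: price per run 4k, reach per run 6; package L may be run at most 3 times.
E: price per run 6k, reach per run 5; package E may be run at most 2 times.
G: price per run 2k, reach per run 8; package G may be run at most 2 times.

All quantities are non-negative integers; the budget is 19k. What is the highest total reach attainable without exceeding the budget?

34

2×L, 1×E, and 2×G: price 18 ≤ 19, reach 2·6 + 1·5 + 2·8 = 33.
3×L and 2×G: price 16 ≤ 19, reach 3·6 + 2·8 = 34.
Best is 34.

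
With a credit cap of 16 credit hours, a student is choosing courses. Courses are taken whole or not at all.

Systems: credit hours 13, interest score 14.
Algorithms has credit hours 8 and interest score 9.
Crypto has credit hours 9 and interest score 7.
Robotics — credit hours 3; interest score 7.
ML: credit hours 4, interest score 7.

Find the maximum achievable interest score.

Take Algorithms, Robotics, and ML: credit hours 8 + 3 + 4 = 15 ≤ 16, interest score 9 + 7 + 7 = 23.
No other feasible combination does better.

23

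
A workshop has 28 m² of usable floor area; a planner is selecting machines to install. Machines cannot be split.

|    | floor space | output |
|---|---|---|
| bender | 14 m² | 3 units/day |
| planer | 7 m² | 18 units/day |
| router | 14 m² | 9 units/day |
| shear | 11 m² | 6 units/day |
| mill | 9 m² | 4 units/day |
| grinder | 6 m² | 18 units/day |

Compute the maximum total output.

45

planer + shear + grinder: floor space 7 + 11 + 6 = 24 ≤ 28, output 18 + 6 + 18 = 42.
planer + mill + grinder: floor space 7 + 9 + 6 = 22 ≤ 28, output 18 + 4 + 18 = 40.
planer + router + grinder: floor space 7 + 14 + 6 = 27 ≤ 28, output 18 + 9 + 18 = 45.
Best is planer, router, and grinder with total output 45.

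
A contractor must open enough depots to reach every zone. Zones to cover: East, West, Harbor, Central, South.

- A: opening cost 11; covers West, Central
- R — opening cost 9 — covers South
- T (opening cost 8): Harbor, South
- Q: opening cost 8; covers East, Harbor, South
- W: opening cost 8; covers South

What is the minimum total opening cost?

Choose A and Q: together they cover East, West, Harbor, Central, South — every zone.
Total opening cost: 11 + 8 = 19.
No cover costs less than 19.

19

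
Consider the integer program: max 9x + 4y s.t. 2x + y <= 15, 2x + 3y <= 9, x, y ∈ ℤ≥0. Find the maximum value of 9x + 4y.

The continuous relaxation peaks at (4.5, 0) with value 40.50; rounding to a feasible lattice point costs some objective.
(x,y)=(4,0): 2·4+1·0=8≤15, 2·4+3·0=8≤9, objective 36.
(x,y)=(3,1): 2·3+1·1=7≤15, 2·3+3·1=9≤9, objective 31.
(x,y)=(3,0): 2·3+1·0=6≤15, 2·3+3·0=6≤9, objective 27.
Maximum is 36 at (x,y)=(4,0).

36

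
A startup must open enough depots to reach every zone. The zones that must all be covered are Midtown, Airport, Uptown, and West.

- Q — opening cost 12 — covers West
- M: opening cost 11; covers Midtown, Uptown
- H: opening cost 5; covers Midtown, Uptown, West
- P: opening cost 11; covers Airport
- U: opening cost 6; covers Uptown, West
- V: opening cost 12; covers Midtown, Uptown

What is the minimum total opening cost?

This is an integer covering problem.
Choose H and P: together they cover Midtown, Airport, Uptown, West — every zone.
Total opening cost: 5 + 11 = 16.
No cover costs less than 16.

16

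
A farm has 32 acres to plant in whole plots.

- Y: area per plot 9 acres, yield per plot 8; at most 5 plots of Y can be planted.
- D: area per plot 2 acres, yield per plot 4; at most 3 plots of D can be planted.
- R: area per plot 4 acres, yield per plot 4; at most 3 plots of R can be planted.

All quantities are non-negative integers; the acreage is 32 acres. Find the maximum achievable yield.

36

Take 2×Y, 3×D, and 2×R: area 32 ≤ 32, yield 2·8 + 3·4 + 2·4 = 36.
D has the best ratio (4/2) and is taken to its limit of 3; remaining capacity is filled optimally with the others.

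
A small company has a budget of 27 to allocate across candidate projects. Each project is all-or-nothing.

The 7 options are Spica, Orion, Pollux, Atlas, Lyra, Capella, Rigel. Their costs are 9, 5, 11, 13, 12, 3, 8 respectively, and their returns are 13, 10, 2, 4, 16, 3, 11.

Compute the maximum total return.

Take Spica, Orion, and Lyra: cost 9 + 5 + 12 = 26 ≤ 27, return 13 + 10 + 16 = 39.
No other feasible combination does better.

39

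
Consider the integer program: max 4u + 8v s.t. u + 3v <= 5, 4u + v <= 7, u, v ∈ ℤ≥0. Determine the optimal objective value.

Relaxing integrality, the LP optimum is 15.27 at (u,v) = (1.45, 1.18), which is not an integer point.
(u,v)=(1,1): 1·1+3·1=4≤5, 4·1+1·1=5≤7, objective 12.
(u,v)=(0,1): 1·0+3·1=3≤5, 4·0+1·1=1≤7, objective 8.
No feasible integer point exceeds 12.

12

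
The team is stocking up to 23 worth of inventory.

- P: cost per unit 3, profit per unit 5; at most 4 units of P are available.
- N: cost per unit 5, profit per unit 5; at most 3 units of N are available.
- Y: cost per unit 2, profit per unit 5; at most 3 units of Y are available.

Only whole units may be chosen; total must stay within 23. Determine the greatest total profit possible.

40

Take 4×P, 1×N, and 3×Y: cost 23 ≤ 23, profit 4·5 + 1·5 + 3·5 = 40.
Y has the best ratio (5/2) and is taken to its limit of 3; remaining capacity is filled optimally with the others.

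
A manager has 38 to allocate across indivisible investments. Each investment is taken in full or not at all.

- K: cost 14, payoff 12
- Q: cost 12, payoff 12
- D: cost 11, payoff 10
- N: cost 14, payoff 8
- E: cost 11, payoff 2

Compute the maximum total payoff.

34

Allowing fractional choices, the relaxed optimum would be about 34.6, but investments are indivisible.
Q + D + N: cost 12 + 11 + 14 = 37 ≤ 38, payoff 12 + 10 + 8 = 30.
K + Q + E: cost 14 + 12 + 11 = 37 ≤ 38, payoff 12 + 12 + 2 = 26.
K + Q + D: cost 14 + 12 + 11 = 37 ≤ 38, payoff 12 + 12 + 10 = 34.
Best is K, Q, and D with total payoff 34.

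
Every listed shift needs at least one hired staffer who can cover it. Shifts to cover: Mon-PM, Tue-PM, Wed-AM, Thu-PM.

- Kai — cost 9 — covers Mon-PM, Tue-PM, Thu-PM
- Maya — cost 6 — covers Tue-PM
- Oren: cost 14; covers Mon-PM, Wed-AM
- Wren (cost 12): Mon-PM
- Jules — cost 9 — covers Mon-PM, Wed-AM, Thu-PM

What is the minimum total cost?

This is a weighted set-cover instance.
Choose Maya and Jules: together they cover Mon-PM, Tue-PM, Wed-AM, Thu-PM — every shift.
Total cost: 6 + 9 = 15.

15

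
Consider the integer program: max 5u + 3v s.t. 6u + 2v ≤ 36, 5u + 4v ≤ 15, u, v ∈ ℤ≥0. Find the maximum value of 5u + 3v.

(u,v)=(3,0): 6·3+2·0=18≤36, 5·3+4·0=15≤15, objective 15.
(u,v)=(2,1): 6·2+2·1=14≤36, 5·2+4·1=14≤15, objective 13.
(u,v)=(2,0): 6·2+2·0=12≤36, 5·2+4·0=10≤15, objective 10.
The best lattice point is (3,0), giving 15.

15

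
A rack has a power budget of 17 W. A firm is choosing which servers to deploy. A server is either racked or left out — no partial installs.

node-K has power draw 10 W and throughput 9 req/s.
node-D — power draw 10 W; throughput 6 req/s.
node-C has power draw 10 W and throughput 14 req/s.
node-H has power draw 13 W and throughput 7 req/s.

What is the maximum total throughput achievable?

14

Take node-C: power draw 10 ≤ 17, throughput 14.
No other feasible combination does better.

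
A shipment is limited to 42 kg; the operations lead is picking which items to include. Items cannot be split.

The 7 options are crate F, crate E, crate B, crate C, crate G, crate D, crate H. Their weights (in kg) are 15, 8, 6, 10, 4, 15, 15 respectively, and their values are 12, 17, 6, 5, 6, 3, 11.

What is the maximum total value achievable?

Take crate F, crate E, crate G, and crate H: weight 15 + 8 + 4 + 15 = 42 ≤ 42, value 12 + 17 + 6 + 11 = 46.
No other feasible combination does better.

46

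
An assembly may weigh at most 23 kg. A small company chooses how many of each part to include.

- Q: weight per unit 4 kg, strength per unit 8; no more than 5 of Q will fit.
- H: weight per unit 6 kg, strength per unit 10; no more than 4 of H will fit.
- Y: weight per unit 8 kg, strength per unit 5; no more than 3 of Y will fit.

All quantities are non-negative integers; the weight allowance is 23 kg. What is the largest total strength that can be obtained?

42

Q has the best ratio (8/4); taking only Q gives at most 5×8 = 40 (stopped by the weight limit).
Mixing does better — 4×Q and 1×H: weight 22 ≤ 23, strength 4·8 + 1·10 = 42.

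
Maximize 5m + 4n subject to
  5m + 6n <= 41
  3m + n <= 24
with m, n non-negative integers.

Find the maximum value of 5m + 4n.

40

Relaxing integrality, the LP optimum is 40.54 at (m,n) = (7.92, 0.231), which is not an integer point.
(m,n)=(8,0): 5·8+6·0=40≤41, 3·8+1·0=24≤24, objective 40.
(m,n)=(7,1): 5·7+6·1=41≤41, 3·7+1·1=22≤24, objective 39.
(m,n)=(7,0): 5·7+6·0=35≤41, 3·7+1·0=21≤24, objective 35.
(m,n)=(6,1): 5·6+6·1=36≤41, 3·6+1·1=19≤24, objective 34.
The best lattice point is (8,0), giving 40.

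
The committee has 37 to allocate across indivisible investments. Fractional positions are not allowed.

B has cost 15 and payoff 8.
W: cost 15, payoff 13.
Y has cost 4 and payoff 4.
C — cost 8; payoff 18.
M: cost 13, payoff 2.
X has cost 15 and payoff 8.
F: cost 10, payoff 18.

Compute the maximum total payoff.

53

B + Y + C + F: cost 15 + 4 + 8 + 10 = 37 ≤ 37, payoff 8 + 4 + 18 + 18 = 48.
W + Y + C + F: cost 15 + 4 + 8 + 10 = 37 ≤ 37, payoff 13 + 4 + 18 + 18 = 53.
W + C + F: cost 15 + 8 + 10 = 33 ≤ 37, payoff 13 + 18 + 18 = 49.
Best is W, Y, C, and F with total payoff 53.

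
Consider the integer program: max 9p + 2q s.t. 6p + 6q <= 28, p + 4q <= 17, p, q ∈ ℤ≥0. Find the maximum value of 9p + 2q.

The continuous relaxation peaks at (4.67, 0) with value 42.00; rounding to a feasible lattice point costs some objective.
(p,q)=(4,0) is feasible, giving 36.
(p,q)=(3,1) is feasible, giving 29.
(p,q)=(3,0) is feasible, giving 27.
Maximum is 36 at (p,q)=(4,0).

36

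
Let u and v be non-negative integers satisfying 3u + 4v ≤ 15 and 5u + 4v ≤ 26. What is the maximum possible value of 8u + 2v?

(u,v)=(5,0): 3·5+4·0=15≤15, 5·5+4·0=25≤26, objective 40.
(u,v)=(4,0): 3·4+4·0=12≤15, 5·4+4·0=20≤26, objective 32.
The best lattice point is (5,0), giving 40.

40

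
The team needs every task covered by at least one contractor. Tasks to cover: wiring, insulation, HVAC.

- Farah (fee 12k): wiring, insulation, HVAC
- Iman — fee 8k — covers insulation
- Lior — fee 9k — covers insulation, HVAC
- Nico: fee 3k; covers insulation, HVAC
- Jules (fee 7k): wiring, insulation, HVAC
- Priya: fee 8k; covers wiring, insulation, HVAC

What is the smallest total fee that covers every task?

7

This is a weighted set-cover instance.
The greedy cost-per-new-task heuristic would pick Nico and Jules for 10, but a cheaper cover exists.
Jules alone covers wiring, insulation, HVAC — every task.
Total fee: 7.
No cover costs less than 7.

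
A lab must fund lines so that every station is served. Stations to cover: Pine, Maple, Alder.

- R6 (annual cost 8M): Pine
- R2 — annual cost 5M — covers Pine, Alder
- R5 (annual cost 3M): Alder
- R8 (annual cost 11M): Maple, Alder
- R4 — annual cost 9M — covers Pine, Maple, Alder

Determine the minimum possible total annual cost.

The greedy cost-per-new-station heuristic would pick R2 and R4 for 14, but a cheaper cover exists.
R4 alone covers Pine, Maple, Alder — every station.
Total annual cost: 9.
No cover costs less than 9.

9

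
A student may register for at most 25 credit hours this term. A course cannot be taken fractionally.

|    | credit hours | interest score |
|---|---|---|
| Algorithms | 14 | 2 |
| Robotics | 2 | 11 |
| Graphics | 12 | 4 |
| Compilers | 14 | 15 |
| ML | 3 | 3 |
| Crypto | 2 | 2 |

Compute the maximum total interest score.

31

Allowing fractional choices, the relaxed optimum would be about 32.3, but courses are indivisible.
Robotics + Compilers + ML + Crypto: credit hours 2 + 14 + 3 + 2 = 21 ≤ 25, interest score 11 + 15 + 3 + 2 = 31.
Robotics + Compilers + ML: credit hours 2 + 14 + 3 = 19 ≤ 25, interest score 11 + 15 + 3 = 29.
Robotics + Compilers + Crypto: credit hours 2 + 14 + 2 = 18 ≤ 25, interest score 11 + 15 + 2 = 28.
Best is Robotics, Compilers, ML, and Crypto with total interest score 31.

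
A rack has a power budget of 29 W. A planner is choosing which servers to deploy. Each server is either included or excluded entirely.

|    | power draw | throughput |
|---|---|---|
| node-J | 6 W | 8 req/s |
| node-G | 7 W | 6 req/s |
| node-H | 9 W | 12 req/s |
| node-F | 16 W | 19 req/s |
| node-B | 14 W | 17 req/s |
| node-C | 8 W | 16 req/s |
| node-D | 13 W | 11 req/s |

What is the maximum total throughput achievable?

41

This is an integer program with binary decision variables.
Take node-J, node-B, and node-C: power draw 6 + 14 + 8 = 28 ≤ 29, throughput 8 + 17 + 16 = 41.
No other feasible combination does better.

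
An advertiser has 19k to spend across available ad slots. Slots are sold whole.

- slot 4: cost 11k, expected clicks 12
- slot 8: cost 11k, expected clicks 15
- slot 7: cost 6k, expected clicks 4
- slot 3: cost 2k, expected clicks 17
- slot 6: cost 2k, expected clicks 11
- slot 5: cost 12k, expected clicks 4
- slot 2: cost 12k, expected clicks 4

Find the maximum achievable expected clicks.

Take slot 8, slot 3, and slot 6: cost 11 + 2 + 2 = 15 ≤ 19, expected clicks 15 + 17 + 11 = 43.
No other feasible combination does better.

43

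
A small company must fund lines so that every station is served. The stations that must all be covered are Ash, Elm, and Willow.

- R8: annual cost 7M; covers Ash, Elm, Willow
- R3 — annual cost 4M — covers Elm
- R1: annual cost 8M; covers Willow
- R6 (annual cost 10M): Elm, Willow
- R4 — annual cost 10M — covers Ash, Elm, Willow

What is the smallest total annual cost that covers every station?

R8 alone covers Ash, Elm, Willow — every station.
Total annual cost: 7.
No cover costs less than 7.

7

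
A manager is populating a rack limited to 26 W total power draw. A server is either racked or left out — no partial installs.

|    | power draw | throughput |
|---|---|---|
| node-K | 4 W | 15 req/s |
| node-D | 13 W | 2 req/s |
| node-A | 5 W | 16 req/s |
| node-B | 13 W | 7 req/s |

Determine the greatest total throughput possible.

38

node-K + node-D + node-A: power draw 4 + 13 + 5 = 22 ≤ 26, throughput 15 + 2 + 16 = 33.
node-K + node-A + node-B: power draw 4 + 5 + 13 = 22 ≤ 26, throughput 15 + 16 + 7 = 38.
Best is node-K, node-A, and node-B with total throughput 38.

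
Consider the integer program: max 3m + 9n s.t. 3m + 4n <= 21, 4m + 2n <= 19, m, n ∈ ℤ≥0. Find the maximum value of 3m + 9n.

45

The continuous relaxation peaks at (0, 5.25) with value 47.25; rounding to a feasible lattice point costs some objective.
(m,n)=(0,5): 3·0+4·5=20≤21, 4·0+2·5=10≤19, objective 45.
(m,n)=(1,4): 3·1+4·4=19≤21, 4·1+2·4=12≤19, objective 39.
(m,n)=(0,4): 3·0+4·4=16≤21, 4·0+2·4=8≤19, objective 36.
No feasible integer point exceeds 45.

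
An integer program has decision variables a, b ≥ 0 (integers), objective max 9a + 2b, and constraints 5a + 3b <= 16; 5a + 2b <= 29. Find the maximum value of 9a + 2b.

27

(a,b)=(3,0): 5·3+3·0=15≤16, 5·3+2·0=15≤29, objective 27.
(a,b)=(2,1): 5·2+3·1=13≤16, 5·2+2·1=12≤29, objective 20.
The best lattice point is (3,0), giving 27.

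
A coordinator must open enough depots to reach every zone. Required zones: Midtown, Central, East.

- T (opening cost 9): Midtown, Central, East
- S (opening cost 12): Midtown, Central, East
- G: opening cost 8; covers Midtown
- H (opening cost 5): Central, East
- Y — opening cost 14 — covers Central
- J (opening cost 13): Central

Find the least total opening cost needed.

The greedy cost-per-new-zone heuristic would pick H and G for 13, but a cheaper cover exists.
T alone covers Midtown, Central, East — every zone.
Total opening cost: 9.
No cover costs less than 9.

9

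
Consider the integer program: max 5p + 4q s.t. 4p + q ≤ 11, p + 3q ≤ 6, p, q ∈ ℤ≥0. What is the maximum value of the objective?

(p,q)=(2,1) is feasible, giving 14.
(p,q)=(2,0) is feasible, giving 10.
(p,q)=(1,1) is feasible, giving 9.
No feasible integer point exceeds 14.

14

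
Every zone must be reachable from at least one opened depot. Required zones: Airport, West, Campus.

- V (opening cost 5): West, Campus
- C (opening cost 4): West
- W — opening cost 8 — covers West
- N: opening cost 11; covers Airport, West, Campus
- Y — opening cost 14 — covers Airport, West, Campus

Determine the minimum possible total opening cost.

11

The greedy cost-per-new-zone heuristic would pick V and N for 16, but a cheaper cover exists.
N alone covers Airport, West, Campus — every zone.
Total opening cost: 11.
No cover costs less than 11.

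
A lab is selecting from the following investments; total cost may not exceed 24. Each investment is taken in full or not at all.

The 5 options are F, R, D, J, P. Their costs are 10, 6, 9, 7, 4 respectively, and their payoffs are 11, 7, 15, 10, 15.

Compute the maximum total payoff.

41

This is an integer program with binary decision variables.
Allowing fractional choices, the relaxed optimum would be about 44.7, but investments are indivisible.
R + D + P: cost 6 + 9 + 4 = 19 ≤ 24, payoff 7 + 15 + 15 = 37.
D + J + P: cost 9 + 7 + 4 = 20 ≤ 24, payoff 15 + 10 + 15 = 40.
F + D + P: cost 10 + 9 + 4 = 23 ≤ 24, payoff 11 + 15 + 15 = 41.
Best is F, D, and P with total payoff 41.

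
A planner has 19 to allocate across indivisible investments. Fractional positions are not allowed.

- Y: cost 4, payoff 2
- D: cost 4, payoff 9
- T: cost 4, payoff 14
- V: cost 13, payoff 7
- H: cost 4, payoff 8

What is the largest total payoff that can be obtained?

Take Y, D, T, and H: cost 4 + 4 + 4 + 4 = 16 ≤ 19, payoff 2 + 9 + 14 + 8 = 33.
No other feasible combination does better.

33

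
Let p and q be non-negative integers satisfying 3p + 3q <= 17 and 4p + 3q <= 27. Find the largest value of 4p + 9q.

(p,q)=(0,5): 3·0+3·5=15≤17, 4·0+3·5=15≤27, objective 45.
(p,q)=(1,4): 3·1+3·4=15≤17, 4·1+3·4=16≤27, objective 40.
(p,q)=(0,4): 3·0+3·4=12≤17, 4·0+3·4=12≤27, objective 36.
No feasible integer point exceeds 45.

45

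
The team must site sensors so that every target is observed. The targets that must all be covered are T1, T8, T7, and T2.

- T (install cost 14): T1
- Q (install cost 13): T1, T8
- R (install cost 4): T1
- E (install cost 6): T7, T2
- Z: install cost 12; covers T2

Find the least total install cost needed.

The greedy cost-per-new-target heuristic would pick E, R, and Q for 23, but a cheaper cover exists.
Choose Q and E: together they cover T1, T8, T7, T2 — every target.
Total install cost: 13 + 6 = 19.
No cover costs less than 19.

19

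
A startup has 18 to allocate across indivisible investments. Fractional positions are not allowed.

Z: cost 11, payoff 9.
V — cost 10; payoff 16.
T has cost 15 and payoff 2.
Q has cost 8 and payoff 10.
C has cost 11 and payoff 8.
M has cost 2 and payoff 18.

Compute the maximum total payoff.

Allowing fractional choices, the relaxed optimum would be about 41.5, but investments are indivisible.
Q + M: cost 8 + 2 = 10 ≤ 18, payoff 10 + 18 = 28.
V + M: cost 10 + 2 = 12 ≤ 18, payoff 16 + 18 = 34.
Best is V and M with total payoff 34.

34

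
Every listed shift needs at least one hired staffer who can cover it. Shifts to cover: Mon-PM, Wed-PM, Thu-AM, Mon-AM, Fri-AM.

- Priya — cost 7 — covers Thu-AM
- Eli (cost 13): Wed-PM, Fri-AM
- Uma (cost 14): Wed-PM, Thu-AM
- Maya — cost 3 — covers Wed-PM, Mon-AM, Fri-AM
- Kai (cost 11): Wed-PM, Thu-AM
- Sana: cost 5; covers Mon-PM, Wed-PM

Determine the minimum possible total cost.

This is an integer covering problem.
Choose Priya, Maya, and Sana: together they cover Mon-PM, Wed-PM, Thu-AM, Mon-AM, Fri-AM — every shift.
Total cost: 7 + 3 + 5 = 15.
No cover costs less than 15.

15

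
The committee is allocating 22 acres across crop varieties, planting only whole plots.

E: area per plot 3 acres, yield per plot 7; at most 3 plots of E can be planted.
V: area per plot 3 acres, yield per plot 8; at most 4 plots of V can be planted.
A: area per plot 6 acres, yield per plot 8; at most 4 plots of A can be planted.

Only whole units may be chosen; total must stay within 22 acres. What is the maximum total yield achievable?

3×E and 4×V: area 21 ≤ 22, yield 3·7 + 4·8 = 53.
1×E, 4×V, and 1×A: area 21 ≤ 22, yield 1·7 + 4·8 + 1·8 = 47.
Best is 53.

53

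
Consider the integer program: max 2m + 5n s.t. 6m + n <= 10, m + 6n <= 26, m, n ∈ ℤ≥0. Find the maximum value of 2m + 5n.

The continuous relaxation peaks at (0.971, 4.17) with value 22.80; rounding to a feasible lattice point costs some objective.
(m,n)=(1,4): 6·1+1·4=10≤10, 1·1+6·4=25≤26, objective 22.
(m,n)=(0,4): 6·0+1·4=4≤10, 1·0+6·4=24≤26, objective 20.
(m,n)=(1,3): 6·1+1·3=9≤10, 1·1+6·3=19≤26, objective 17.
No feasible integer point exceeds 22.

22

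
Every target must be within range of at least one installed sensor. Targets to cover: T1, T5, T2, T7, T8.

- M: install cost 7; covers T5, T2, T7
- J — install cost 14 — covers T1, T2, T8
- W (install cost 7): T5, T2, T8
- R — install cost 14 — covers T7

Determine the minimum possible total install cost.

Choose M and J: together they cover T1, T5, T2, T7, T8 — every target.
Total install cost: 7 + 14 = 21.
No cover costs less than 21.

21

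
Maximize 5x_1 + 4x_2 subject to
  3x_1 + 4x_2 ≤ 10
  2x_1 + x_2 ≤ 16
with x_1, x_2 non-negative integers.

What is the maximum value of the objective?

15

Relaxing integrality, the LP optimum is 16.67 at (x_1,x_2) = (3.33, 0), which is not an integer point.
(x_1,x_2)=(3,0): 3·3+4·0=9≤10, 2·3+1·0=6≤16, objective 15.
(x_1,x_2)=(2,1): 3·2+4·1=10≤10, 2·2+1·1=5≤16, objective 14.
(x_1,x_2)=(2,0): 3·2+4·0=6≤10, 2·2+1·0=4≤16, objective 10.
No feasible integer point exceeds 15.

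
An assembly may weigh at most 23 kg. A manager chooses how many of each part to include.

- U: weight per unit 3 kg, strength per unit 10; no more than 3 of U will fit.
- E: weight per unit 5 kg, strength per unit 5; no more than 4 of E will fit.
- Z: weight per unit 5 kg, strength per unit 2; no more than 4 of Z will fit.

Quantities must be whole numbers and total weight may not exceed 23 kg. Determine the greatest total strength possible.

40

This is a bounded integer knapsack.
Take 3×U and 2×E: weight 19 ≤ 23, strength 3·10 + 2·5 = 40.
U has the best ratio (10/3) and is taken to its limit of 3; remaining capacity is filled optimally with the others.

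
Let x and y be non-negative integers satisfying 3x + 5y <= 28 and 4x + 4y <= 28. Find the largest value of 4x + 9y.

49

(x,y)=(1,5): 3·1+5·5=28≤28, 4·1+4·5=24≤28, objective 49.
(x,y)=(0,5): 3·0+5·5=25≤28, 4·0+4·5=20≤28, objective 45.
(x,y)=(2,4): 3·2+5·4=26≤28, 4·2+4·4=24≤28, objective 44.
No feasible integer point exceeds 49.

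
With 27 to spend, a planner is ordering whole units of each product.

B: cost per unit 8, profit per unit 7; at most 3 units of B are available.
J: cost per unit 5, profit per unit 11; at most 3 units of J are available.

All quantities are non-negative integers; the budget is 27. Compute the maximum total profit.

40

J has the best ratio (11/5); taking only J gives at most 3×11 = 33 (stopped by the supply cap of 3).
Mixing does better — 1×B and 3×J: cost 23 ≤ 27, profit 1·7 + 3·11 = 40.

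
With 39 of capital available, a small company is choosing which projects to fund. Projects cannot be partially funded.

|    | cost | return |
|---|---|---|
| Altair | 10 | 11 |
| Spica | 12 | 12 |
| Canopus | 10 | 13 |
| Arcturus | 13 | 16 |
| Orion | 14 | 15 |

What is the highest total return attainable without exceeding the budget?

44

Canopus + Arcturus + Orion: cost 10 + 13 + 14 = 37 ≤ 39, return 13 + 16 + 15 = 44.
Spica + Arcturus + Orion: cost 12 + 13 + 14 = 39 ≤ 39, return 12 + 16 + 15 = 43.
Best is Canopus, Arcturus, and Orion with total return 44.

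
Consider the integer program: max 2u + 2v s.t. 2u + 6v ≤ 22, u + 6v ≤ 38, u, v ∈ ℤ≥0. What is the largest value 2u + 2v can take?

22

(u,v)=(11,0): 2·11+6·0=22≤22, 1·11+6·0=11≤38, objective 22.
(u,v)=(10,0): 2·10+6·0=20≤22, 1·10+6·0=10≤38, objective 20.
No feasible integer point exceeds 22.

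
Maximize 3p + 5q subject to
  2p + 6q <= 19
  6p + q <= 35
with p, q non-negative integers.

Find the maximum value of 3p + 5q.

(p,q)=(5,1) is feasible, giving 20.
(p,q)=(4,1) is feasible, giving 17.
No feasible integer point exceeds 20.

20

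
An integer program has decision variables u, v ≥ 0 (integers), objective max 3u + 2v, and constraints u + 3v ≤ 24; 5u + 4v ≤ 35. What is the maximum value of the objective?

21

(u,v)=(7,0): 1·7+3·0=7≤24, 5·7+4·0=35≤35, objective 21.
(u,v)=(6,1): 1·6+3·1=9≤24, 5·6+4·1=34≤35, objective 20.
(u,v)=(6,0): 1·6+3·0=6≤24, 5·6+4·0=30≤35, objective 18.
No feasible integer point exceeds 21.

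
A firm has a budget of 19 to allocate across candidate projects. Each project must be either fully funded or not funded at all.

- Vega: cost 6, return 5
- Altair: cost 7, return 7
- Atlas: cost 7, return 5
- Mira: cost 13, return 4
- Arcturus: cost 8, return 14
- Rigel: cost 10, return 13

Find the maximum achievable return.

27

This is a 0-1 knapsack instance.
Allowing fractional choices, the relaxed optimum would be about 28.0, but projects are indivisible.
Arcturus + Rigel: cost 8 + 10 = 18 ≤ 19, return 14 + 13 = 27.
Altair + Arcturus: cost 7 + 8 = 15 ≤ 19, return 7 + 14 = 21.
Best is Arcturus and Rigel with total return 27.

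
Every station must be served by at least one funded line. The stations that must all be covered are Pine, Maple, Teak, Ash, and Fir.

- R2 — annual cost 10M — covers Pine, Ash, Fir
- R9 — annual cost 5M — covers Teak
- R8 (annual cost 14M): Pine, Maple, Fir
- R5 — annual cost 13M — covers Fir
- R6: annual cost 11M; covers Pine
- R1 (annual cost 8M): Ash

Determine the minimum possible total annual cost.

Choose R9, R8, and R1: together they cover Pine, Maple, Teak, Ash, Fir — every station.
Total annual cost: 5 + 14 + 8 = 27.

27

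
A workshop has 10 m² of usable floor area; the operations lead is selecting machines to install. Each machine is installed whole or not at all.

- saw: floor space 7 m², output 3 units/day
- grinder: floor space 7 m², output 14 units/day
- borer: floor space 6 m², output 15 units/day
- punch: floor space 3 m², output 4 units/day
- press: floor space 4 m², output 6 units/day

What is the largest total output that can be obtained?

Allowing fractional choices, the relaxed optimum would be about 23.0, but machines are indivisible.
borer + punch: floor space 6 + 3 = 9 ≤ 10, output 15 + 4 = 19.
grinder + punch: floor space 7 + 3 = 10 ≤ 10, output 14 + 4 = 18.
borer + press: floor space 6 + 4 = 10 ≤ 10, output 15 + 6 = 21.
Best is borer and press with total output 21.

21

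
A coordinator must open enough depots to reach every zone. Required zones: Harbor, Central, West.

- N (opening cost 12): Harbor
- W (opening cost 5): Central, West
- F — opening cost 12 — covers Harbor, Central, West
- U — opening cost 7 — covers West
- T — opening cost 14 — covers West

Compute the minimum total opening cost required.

12

The greedy cost-per-new-zone heuristic would pick W and N for 17, but a cheaper cover exists.
F alone covers Harbor, Central, West — every zone.
Total opening cost: 12.
No cover costs less than 12.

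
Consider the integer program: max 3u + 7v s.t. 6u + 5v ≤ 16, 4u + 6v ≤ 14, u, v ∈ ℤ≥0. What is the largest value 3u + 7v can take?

14

(u,v)=(0,2): 6·0+5·2=10≤16, 4·0+6·2=12≤14, objective 14.
(u,v)=(1,1): 6·1+5·1=11≤16, 4·1+6·1=10≤14, objective 10.
(u,v)=(0,1): 6·0+5·1=5≤16, 4·0+6·1=6≤14, objective 7.
The best lattice point is (0,2), giving 14.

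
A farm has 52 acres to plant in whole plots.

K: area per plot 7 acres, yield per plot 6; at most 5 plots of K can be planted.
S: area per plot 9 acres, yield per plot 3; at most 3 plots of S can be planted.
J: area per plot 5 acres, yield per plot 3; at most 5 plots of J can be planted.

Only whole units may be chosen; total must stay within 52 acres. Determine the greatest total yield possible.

This is a bounded integer knapsack.
5×K and 3×J: area 50 ≤ 52, yield 5·6 + 3·3 = 39.
4×K and 4×J: area 48 ≤ 52, yield 4·6 + 4·3 = 36.
Best is 39.

39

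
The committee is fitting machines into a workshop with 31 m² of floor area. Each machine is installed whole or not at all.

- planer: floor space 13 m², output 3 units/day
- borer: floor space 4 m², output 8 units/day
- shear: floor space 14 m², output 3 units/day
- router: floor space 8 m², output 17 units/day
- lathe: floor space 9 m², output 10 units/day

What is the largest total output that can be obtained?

35

This is a 0-1 knapsack instance.
borer + router + lathe: floor space 4 + 8 + 9 = 21 ≤ 31, output 8 + 17 + 10 = 35.
planer + router + lathe: floor space 13 + 8 + 9 = 30 ≤ 31, output 3 + 17 + 10 = 30.
Best is borer, router, and lathe with total output 35.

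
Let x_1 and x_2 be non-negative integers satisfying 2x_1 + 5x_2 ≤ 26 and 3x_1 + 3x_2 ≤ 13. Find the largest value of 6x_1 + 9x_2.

36

Relaxing integrality, the LP optimum is 39.00 at (x_1,x_2) = (0, 4.33), which is not an integer point.
(x_1,x_2)=(0,4): 2·0+5·4=20≤26, 3·0+3·4=12≤13, objective 36.
(x_1,x_2)=(1,3): 2·1+5·3=17≤26, 3·1+3·3=12≤13, objective 33.
(x_1,x_2)=(0,3): 2·0+5·3=15≤26, 3·0+3·3=9≤13, objective 27.
No feasible integer point exceeds 36.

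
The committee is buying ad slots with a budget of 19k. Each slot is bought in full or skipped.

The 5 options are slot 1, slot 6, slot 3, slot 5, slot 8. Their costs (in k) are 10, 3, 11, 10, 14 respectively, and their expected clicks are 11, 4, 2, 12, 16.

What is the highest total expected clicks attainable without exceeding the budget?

slot 6 + slot 5: cost 3 + 10 = 13 ≤ 19, expected clicks 4 + 12 = 16.
slot 6 + slot 8: cost 3 + 14 = 17 ≤ 19, expected clicks 4 + 16 = 20.
slot 8: cost 14 ≤ 19, expected clicks 16.
Best is slot 6 and slot 8 with total expected clicks 20.

20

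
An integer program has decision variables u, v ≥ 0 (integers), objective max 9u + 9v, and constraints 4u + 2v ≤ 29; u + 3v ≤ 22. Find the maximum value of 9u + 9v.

90

Relaxing integrality, the LP optimum is 91.80 at (u,v) = (4.3, 5.9), which is not an integer point.
(u,v)=(4,6) is feasible, giving 90.
(u,v)=(5,4) is feasible, giving 81.
(u,v)=(4,5) is feasible, giving 81.
No feasible integer point exceeds 90.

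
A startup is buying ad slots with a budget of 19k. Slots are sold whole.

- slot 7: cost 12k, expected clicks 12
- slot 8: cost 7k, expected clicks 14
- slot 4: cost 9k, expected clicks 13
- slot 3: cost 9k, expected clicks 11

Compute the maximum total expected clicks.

27

Treat it as a binary knapsack problem.
slot 8 + slot 3: cost 7 + 9 = 16 ≤ 19, expected clicks 14 + 11 = 25.
slot 7 + slot 8: cost 12 + 7 = 19 ≤ 19, expected clicks 12 + 14 = 26.
slot 8 + slot 4: cost 7 + 9 = 16 ≤ 19, expected clicks 14 + 13 = 27.
Best is slot 8 and slot 4 with total expected clicks 27.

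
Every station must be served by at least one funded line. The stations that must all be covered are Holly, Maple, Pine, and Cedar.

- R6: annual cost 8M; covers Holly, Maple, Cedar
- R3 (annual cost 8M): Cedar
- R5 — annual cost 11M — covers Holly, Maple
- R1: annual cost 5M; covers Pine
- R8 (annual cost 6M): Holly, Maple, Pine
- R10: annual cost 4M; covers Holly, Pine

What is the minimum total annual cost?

The greedy cost-per-new-station heuristic would pick R8 and R6 for 14, but a cheaper cover exists.
Choose R6 and R10: together they cover Holly, Maple, Pine, Cedar — every station.
Total annual cost: 8 + 4 = 12.
No cover costs less than 12.

12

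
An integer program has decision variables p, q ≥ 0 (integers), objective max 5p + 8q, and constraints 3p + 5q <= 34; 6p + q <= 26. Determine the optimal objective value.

55

(p,q)=(3,5) is feasible, giving 55.
(p,q)=(2,5) is feasible, giving 50.
(p,q)=(3,4) is feasible, giving 47.
The best lattice point is (3,5), giving 55.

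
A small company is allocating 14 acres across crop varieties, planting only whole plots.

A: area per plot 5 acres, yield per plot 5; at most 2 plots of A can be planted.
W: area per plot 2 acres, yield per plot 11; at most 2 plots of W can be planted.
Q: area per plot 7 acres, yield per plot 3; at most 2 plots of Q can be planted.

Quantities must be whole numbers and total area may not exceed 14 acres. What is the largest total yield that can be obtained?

32

Take 2×A and 2×W: area 14 ≤ 14, yield 2·5 + 2·11 = 32.
W has the best ratio (11/2) and is taken to its limit of 2; remaining capacity is filled optimally with the others.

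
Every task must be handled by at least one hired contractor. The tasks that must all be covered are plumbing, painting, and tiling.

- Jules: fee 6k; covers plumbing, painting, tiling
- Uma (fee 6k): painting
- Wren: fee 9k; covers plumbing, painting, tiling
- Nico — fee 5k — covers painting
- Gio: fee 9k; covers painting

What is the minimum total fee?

6

This is an integer covering problem.
Jules alone covers plumbing, painting, tiling — every task.
Total fee: 6.
No cover costs less than 6.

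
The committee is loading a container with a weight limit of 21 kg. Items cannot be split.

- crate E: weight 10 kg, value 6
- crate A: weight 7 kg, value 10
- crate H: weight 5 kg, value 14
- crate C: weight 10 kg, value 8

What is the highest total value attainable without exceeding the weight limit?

24

This is an integer program with binary decision variables.
Take crate A and crate H: weight 7 + 5 = 12 ≤ 21, value 10 + 14 = 24.
No other feasible combination does better.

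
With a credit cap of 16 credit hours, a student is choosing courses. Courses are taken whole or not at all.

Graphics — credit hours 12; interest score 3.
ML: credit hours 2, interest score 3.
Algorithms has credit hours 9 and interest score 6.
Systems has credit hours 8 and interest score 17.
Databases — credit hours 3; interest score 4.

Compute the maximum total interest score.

24

Allowing fractional choices, the relaxed optimum would be about 26.0, but courses are indivisible.
ML + Systems + Databases: credit hours 2 + 8 + 3 = 13 ≤ 16, interest score 3 + 17 + 4 = 24.
Systems + Databases: credit hours 8 + 3 = 11 ≤ 16, interest score 17 + 4 = 21.
Best is ML, Systems, and Databases with total interest score 24.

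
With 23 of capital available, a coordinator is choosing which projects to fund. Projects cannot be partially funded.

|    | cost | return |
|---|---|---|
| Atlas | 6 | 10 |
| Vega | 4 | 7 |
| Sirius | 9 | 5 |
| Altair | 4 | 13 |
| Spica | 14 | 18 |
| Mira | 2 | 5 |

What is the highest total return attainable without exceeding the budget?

This is a 0-1 knapsack instance.
Allowing fractional choices, the relaxed optimum would be about 44.0, but projects are indivisible.
Vega + Altair + Spica: cost 4 + 4 + 14 = 22 ≤ 23, return 7 + 13 + 18 = 38.
Altair + Spica + Mira: cost 4 + 14 + 2 = 20 ≤ 23, return 13 + 18 + 5 = 36.
Best is Vega, Altair, and Spica with total return 38.

38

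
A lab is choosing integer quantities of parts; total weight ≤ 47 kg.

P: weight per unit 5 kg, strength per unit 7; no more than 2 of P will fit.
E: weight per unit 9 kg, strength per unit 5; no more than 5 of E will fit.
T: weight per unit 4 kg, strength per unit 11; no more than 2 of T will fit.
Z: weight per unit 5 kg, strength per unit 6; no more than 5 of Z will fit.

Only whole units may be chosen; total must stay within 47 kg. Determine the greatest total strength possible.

This is a bounded integer knapsack.
Take 2×P, 2×T, and 5×Z: weight 43 ≤ 47, strength 2·7 + 2·11 + 5·6 = 66.
T has the best ratio (11/4) and is taken to its limit of 2; remaining capacity is filled optimally with the others.

66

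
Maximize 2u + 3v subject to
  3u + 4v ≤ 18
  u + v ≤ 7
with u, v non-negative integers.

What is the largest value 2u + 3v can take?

13

Relaxing integrality, the LP optimum is 13.50 at (u,v) = (0, 4.5), which is not an integer point.
(u,v)=(2,3): 3·2+4·3=18≤18, 1·2+1·3=5≤7, objective 13.
(u,v)=(0,4): 3·0+4·4=16≤18, 1·0+1·4=4≤7, objective 12.
(u,v)=(3,2): 3·3+4·2=17≤18, 1·3+1·2=5≤7, objective 12.
No feasible integer point exceeds 13.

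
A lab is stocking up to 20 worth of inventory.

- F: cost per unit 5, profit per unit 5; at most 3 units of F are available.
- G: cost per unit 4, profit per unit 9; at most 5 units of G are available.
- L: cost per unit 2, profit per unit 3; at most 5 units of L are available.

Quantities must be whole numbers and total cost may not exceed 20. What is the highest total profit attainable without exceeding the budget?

45

4×G and 2×L: cost 20 ≤ 20, profit 4·9 + 2·3 = 42.
5×G: cost 20 ≤ 20, profit 5·9 = 45.
Best is 45.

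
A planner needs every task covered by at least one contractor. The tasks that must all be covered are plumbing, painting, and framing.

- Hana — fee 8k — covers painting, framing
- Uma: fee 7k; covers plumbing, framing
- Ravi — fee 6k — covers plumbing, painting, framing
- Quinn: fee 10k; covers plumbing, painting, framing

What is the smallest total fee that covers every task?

6

This is a weighted set-cover instance.
Ravi alone covers plumbing, painting, framing — every task.
Total fee: 6.
No cover costs less than 6.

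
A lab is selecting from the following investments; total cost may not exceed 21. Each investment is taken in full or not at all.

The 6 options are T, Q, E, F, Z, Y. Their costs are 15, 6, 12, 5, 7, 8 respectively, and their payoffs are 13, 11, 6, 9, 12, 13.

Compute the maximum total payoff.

36

Treat it as a binary knapsack problem.
F + Z + Y: cost 5 + 7 + 8 = 20 ≤ 21, payoff 9 + 12 + 13 = 34.
Q + Z + Y: cost 6 + 7 + 8 = 21 ≤ 21, payoff 11 + 12 + 13 = 36.
Best is Q, Z, and Y with total payoff 36.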